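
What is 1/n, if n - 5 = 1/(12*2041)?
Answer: 24492/122461 ≈ 0.20000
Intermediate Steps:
n = 122461/24492 (n = 5 + 1/(12*2041) = 5 + 1/24492 = 122461/24492 ≈ 5.0000)
1/n = 1/(122461/24492) = 24492/122461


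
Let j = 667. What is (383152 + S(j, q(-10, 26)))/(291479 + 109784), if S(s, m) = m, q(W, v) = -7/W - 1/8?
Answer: 15326103/16050520 ≈ 0.95487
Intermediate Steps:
q(W, v) = -⅛ - 7/W (q(W, v) = -7/W - 1*⅛ = -7/W - ⅛ = -⅛ - 7/W)
(383152 + S(j, q(-10, 26)))/(291479 + 109784) = (383152 + (⅛)*(-56 - 1*(-10))/(-10))/(291479 + 109784) = (383152 + (⅛)*(-⅒)*(-56 + 10))/401263 = (383152 + (⅛)*(-⅒)*(-46))*(1/401263) = (383152 + 23/40)*(1/401263) = (15326103/40)*(1/401263) = 15326103/16050520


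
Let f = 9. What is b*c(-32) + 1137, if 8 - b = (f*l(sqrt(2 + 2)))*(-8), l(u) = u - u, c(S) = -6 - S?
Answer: 1345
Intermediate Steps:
l(u) = 0
b = 8 (b = 8 - 9*0*(-8) = 8 - 0*(-8) = 8 - 1*0 = 8 + 0 = 8)
b*c(-32) + 1137 = 8*(-6 - 1*(-32)) + 1137 = 8*(-6 + 32) + 1137 = 8*26 + 1137 = 208 + 1137 = 1345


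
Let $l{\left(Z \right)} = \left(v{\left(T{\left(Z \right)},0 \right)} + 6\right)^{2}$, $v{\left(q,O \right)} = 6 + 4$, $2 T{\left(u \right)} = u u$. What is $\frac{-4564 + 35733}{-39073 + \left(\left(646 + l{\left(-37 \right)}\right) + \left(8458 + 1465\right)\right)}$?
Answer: $- \frac{31169}{28248} \approx -1.1034$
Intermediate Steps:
$T{\left(u \right)} = \frac{u^{2}}{2}$ ($T{\left(u \right)} = \frac{u u}{2} = \frac{u^{2}}{2}$)
$v{\left(q,O \right)} = 10$
$l{\left(Z \right)} = 256$ ($l{\left(Z \right)} = \left(10 + 6\right)^{2} = 16^{2} = 256$)
$\frac{-4564 + 35733}{-39073 + \left(\left(646 + l{\left(-37 \right)}\right) + \left(8458 + 1465\right)\right)} = \frac{-4564 + 35733}{-39073 + \left(\left(646 + 256\right) + \left(8458 + 1465\right)\right)} = \frac{31169}{-39073 + \left(902 + 9923\right)} = \frac{31169}{-39073 + 10825} = \frac{31169}{-28248} = 31169 \left(- \frac{1}{28248}\right) = - \frac{31169}{28248}$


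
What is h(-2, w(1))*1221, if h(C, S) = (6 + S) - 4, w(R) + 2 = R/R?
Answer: 1221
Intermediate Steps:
w(R) = -1 (w(R) = -2 + R/R = -2 + 1 = -1)
h(C, S) = 2 + S
h(-2, w(1))*1221 = (2 - 1)*1221 = 1*1221 = 1221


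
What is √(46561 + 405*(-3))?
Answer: √45346 ≈ 212.95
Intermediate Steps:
√(46561 + 405*(-3)) = √(46561 - 1215) = √45346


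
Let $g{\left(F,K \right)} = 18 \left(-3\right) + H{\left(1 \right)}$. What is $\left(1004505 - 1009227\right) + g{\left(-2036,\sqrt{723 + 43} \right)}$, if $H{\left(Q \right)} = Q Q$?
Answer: $-4775$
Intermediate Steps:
$H{\left(Q \right)} = Q^{2}$
$g{\left(F,K \right)} = -53$ ($g{\left(F,K \right)} = 18 \left(-3\right) + 1^{2} = -54 + 1 = -53$)
$\left(1004505 - 1009227\right) + g{\left(-2036,\sqrt{723 + 43} \right)} = \left(1004505 - 1009227\right) - 53 = -4722 - 53 = -4775$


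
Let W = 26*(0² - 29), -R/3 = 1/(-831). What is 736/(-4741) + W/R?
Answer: -990196514/4741 ≈ -2.0886e+5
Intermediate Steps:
R = 1/277 (R = -3/(-831) = -3*(-1/831) = 1/277 ≈ 0.0036101)
W = -754 (W = 26*(0 - 29) = 26*(-29) = -754)
736/(-4741) + W/R = 736/(-4741) - 754/1/277 = 736*(-1/4741) - 754*277 = -736/4741 - 208858 = -990196514/4741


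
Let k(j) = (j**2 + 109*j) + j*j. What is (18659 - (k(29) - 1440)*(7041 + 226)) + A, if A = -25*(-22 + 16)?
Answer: -24710792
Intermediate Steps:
k(j) = 2*j**2 + 109*j (k(j) = (j**2 + 109*j) + j**2 = 2*j**2 + 109*j)
A = 150 (A = -25*(-6) = 150)
(18659 - (k(29) - 1440)*(7041 + 226)) + A = (18659 - (29*(109 + 2*29) - 1440)*(7041 + 226)) + 150 = (18659 - (29*(109 + 58) - 1440)*7267) + 150 = (18659 - (29*167 - 1440)*7267) + 150 = (18659 - (4843 - 1440)*7267) + 150 = (18659 - 3403*7267) + 150 = (18659 - 1*24729601) + 150 = (18659 - 24729601) + 150 = -24710942 + 150 = -24710792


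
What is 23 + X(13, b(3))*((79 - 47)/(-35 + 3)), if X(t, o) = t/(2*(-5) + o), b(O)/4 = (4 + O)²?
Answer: 4265/186 ≈ 22.930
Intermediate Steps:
b(O) = 4*(4 + O)²
X(t, o) = t/(-10 + o)
23 + X(13, b(3))*((79 - 47)/(-35 + 3)) = 23 + (13/(-10 + 4*(4 + 3)²))*((79 - 47)/(-35 + 3)) = 23 + (13/(-10 + 4*7²))*(32/(-32)) = 23 + (13/(-10 + 4*49))*(32*(-1/32)) = 23 + (13/(-10 + 196))*(-1) = 23 + (13/186)*(-1) = 23 - 13/186 = 4265/186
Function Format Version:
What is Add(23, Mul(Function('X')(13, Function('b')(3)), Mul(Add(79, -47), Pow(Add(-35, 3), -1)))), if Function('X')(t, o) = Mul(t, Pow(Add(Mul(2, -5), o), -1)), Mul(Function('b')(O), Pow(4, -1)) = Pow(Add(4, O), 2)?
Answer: Rational(4265, 186) ≈ 22.930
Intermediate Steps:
Function('b')(O) = Mul(4, Pow(Add(4, O), 2))
Function('X')(t, o) = Mul(t, Pow(Add(-10, o), -1))
Add(23, Mul(Function('X')(13, Function('b')(3)), Mul(Add(79, -47), Pow(Add(-35, 3), -1)))) = Add(23, Mul(Mul(13, Pow(Add(-10, Mul(4, Pow(Add(4, 3), 2))), -1)), Mul(Add(79, -47), Pow(Add(-35, 3), -1)))) = Add(23, Mul(Mul(13, Pow(Add(-10, Mul(4, Pow(7, 2))), -1)), Mul(32, Pow(-32, -1)))) = Add(23, Mul(Mul(13, Pow(Add(-10, Mul(4, 49)), -1)), Mul(32, Rational(-1, 32)))) = Add(23, Mul(Mul(13, Pow(Add(-10, 196), -1)), -1)) = Add(23, Mul(Mul(13, Pow(186, -1)), -1)) = Add(23, Mul(Mul(13, Rational(1, 186)), -1)) = Add(23, Mul(Rational(13, 186), -1)) = Add(23, Rational(-13, 186)) = Rational(4265, 186)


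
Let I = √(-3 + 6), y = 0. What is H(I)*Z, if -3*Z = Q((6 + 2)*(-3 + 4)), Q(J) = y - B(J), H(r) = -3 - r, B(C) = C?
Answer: -8 - 8*√3/3 ≈ -12.619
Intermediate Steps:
I = √3 ≈ 1.7320
Q(J) = -J (Q(J) = 0 - J = -J)
Z = 8/3 (Z = -(-1)*(6 + 2)*(-3 + 4)/3 = -(-1)*8*1/3 = -(-1)*8/3 = -⅓*(-8) = 8/3 ≈ 2.6667)
H(I)*Z = (-3 - √3)*(8/3) = -8 - 8*√3/3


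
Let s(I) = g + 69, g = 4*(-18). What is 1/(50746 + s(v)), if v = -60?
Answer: 1/50743 ≈ 1.9707e-5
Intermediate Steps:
g = -72
s(I) = -3 (s(I) = -72 + 69 = -3)
1/(50746 + s(v)) = 1/(50746 - 3) = 1/50743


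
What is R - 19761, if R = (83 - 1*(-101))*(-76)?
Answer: -33745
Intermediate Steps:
R = -13984 (R = (83 + 101)*(-76) = 184*(-76) = -13984)
R - 19761 = -13984 - 19761 = -33745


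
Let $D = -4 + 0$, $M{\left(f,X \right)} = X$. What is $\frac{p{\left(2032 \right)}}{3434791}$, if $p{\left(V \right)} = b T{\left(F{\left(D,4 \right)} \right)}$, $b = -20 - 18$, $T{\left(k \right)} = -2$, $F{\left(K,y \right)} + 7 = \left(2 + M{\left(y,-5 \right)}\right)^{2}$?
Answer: $\frac{76}{3434791} \approx 2.2127 \cdot 10^{-5}$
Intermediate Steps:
$D = -4$
$F{\left(K,y \right)} = 2$ ($F{\left(K,y \right)} = -7 + \left(2 - 5\right)^{2} = -7 + \left(-3\right)^{2} = -7 + 9 = 2$)
$b = -38$ ($b = -20 - 18 = -38$)
$p{\left(V \right)} = 76$ ($p{\left(V \right)} = \left(-38\right) \left(-2\right) = 76$)
$\frac{p{\left(2032 \right)}}{3434791} = \frac{76}{3434791}$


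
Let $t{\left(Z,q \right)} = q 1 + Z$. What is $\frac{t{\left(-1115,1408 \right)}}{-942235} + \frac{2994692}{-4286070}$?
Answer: $- \frac{282295943513}{403848516645} \approx -0.69901$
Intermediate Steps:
$t{\left(Z,q \right)} = Z + q$ ($t{\left(Z,q \right)} = q + Z = Z + q$)
$\frac{t{\left(-1115,1408 \right)}}{-942235} + \frac{2994692}{-4286070} = \frac{-1115 + 1408}{-942235} + \frac{2994692}{-4286070} = 293 \left(- \frac{1}{942235}\right) + 2994692 \left(- \frac{1}{4286070}\right) = - \frac{293}{942235} - \frac{1497346}{2143035} = - \frac{282295943513}{403848516645}$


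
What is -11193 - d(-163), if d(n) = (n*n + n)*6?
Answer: -169629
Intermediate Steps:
d(n) = 6*n + 6*n² (d(n) = (n² + n)*6 = (n + n²)*6 = 6*n + 6*n²)
-11193 - d(-163) = -11193 - 6*(-163)*(1 - 163) = -11193 - 6*(-163)*(-162) = -11193 - 1*158436 = -11193 - 158436 = -169629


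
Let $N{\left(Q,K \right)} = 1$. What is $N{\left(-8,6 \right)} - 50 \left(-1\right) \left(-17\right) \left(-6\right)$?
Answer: $5101$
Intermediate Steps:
$N{\left(-8,6 \right)} - 50 \left(-1\right) \left(-17\right) \left(-6\right) = 1 - 50 \left(-1\right) \left(-17\right) \left(-6\right) = 1 - 50 \cdot 17 \left(-6\right) = 1 - -5100 = 1 + 5100 = 5101$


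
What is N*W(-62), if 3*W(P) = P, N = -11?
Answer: 682/3 ≈ 227.33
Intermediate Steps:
W(P) = P/3
N*W(-62) = -11*(-62)/3 = -11*(-62/3) = 682/3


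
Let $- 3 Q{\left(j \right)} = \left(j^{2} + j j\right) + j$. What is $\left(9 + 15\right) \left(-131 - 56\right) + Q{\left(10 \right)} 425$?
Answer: $-34238$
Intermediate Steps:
$Q{\left(j \right)} = - \frac{2 j^{2}}{3} - \frac{j}{3}$ ($Q{\left(j \right)} = - \frac{\left(j^{2} + j j\right) + j}{3} = - \frac{\left(j^{2} + j^{2}\right) + j}{3} = - \frac{2 j^{2} + j}{3} = - \frac{j + 2 j^{2}}{3} = - \frac{2 j^{2}}{3} - \frac{j}{3}$)
$\left(9 + 15\right) \left(-131 - 56\right) + Q{\left(10 \right)} 425 = \left(9 + 15\right) \left(-131 - 56\right) + \left(- \frac{1}{3}\right) 10 \left(1 + 2 \cdot 10\right) 425 = 24 \left(-187\right) + \left(- \frac{1}{3}\right) 10 \left(1 + 20\right) 425 = -4488 + \left(- \frac{1}{3}\right) 10 \cdot 21 \cdot 425 = -4488 - 29750 = -34238$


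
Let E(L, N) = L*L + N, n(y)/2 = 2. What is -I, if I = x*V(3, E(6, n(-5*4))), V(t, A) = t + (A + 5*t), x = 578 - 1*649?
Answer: 4118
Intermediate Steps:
n(y) = 4 (n(y) = 2*2 = 4)
x = -71 (x = 578 - 649 = -71)
E(L, N) = N + L² (E(L, N) = L² + N = N + L²)
V(t, A) = A + 6*t
I = -4118 (I = -71*((4 + 6²) + 6*3) = -71*((4 + 36) + 18) = -71*(40 + 18) = -71*58 = -4118)
-I = -1*(-4118) = 4118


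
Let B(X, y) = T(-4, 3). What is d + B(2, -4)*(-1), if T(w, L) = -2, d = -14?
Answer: -12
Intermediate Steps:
B(X, y) = -2
d + B(2, -4)*(-1) = -14 - 2*(-1) = -14 + 2 = -12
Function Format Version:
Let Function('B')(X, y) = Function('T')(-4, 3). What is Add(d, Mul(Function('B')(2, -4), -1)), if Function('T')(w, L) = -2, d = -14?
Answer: -12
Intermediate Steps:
Function('B')(X, y) = -2
Add(d, Mul(Function('B')(2, -4), -1)) = Add(-14, Mul(-2, -1)) = Add(-14, 2) = -12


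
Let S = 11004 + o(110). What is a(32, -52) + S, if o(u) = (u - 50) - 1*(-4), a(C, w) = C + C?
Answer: 11132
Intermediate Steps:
a(C, w) = 2*C
o(u) = -46 + u (o(u) = (-50 + u) + 4 = -46 + u)
S = 11068 (S = 11004 + (-46 + 110) = 11004 + 64 = 11068)
a(32, -52) + S = 2*32 + 11068 = 64 + 11068 = 11132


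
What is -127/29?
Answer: -127/29 ≈ -4.3793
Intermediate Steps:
-127/29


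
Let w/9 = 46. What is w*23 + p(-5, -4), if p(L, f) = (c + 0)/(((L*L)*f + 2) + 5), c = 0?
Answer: 9522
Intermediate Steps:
w = 414 (w = 9*46 = 414)
p(L, f) = 0 (p(L, f) = (0 + 0)/(((L*L)*f + 2) + 5) = 0/((L²*f + 2) + 5) = 0/((f*L² + 2) + 5) = 0/((2 + f*L²) + 5) = 0/(7 + f*L²) = 0)
w*23 + p(-5, -4) = 414*23 + 0 = 9522 + 0 = 9522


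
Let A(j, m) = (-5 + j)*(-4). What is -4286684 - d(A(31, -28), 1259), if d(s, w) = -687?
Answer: -4285997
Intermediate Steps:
A(j, m) = 20 - 4*j
-4286684 - d(A(31, -28), 1259) = -4286684 - 1*(-687) = -4286684 + 687 = -4285997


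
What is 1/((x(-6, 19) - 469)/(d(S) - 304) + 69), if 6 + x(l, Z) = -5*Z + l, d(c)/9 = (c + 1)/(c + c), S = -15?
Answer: 1499/106311 ≈ 0.014100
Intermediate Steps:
d(c) = 9*(1 + c)/(2*c) (d(c) = 9*((c + 1)/(c + c)) = 9*((1 + c)/((2*c))) = 9*((1 + c)*(1/(2*c))) = 9*((1 + c)/(2*c)) = 9*(1 + c)/(2*c))
x(l, Z) = -6 + l - 5*Z (x(l, Z) = -6 + (-5*Z + l) = -6 + (l - 5*Z) = -6 + l - 5*Z)
1/((x(-6, 19) - 469)/(d(S) - 304) + 69) = 1/(((-6 - 6 - 5*19) - 469)/((9/2)*(1 - 15)/(-15) - 304) + 69) = 1/(((-6 - 6 - 95) - 469)/((9/2)*(-1/15)*(-14) - 304) + 69) = 1/((-107 - 469)/(21/5 - 304) + 69) = 1/(-576/(-1499/5) + 69) = 1/(-576*(-5/1499) + 69) = 1/(2880/1499 + 69) = 1/(106311/1499) = 1499/106311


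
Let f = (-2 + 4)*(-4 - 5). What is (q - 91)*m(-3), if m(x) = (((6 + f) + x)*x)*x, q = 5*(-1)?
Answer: 12960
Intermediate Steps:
f = -18 (f = 2*(-9) = -18)
q = -5
m(x) = x²*(-12 + x) (m(x) = (((6 - 18) + x)*x)*x = ((-12 + x)*x)*x = (x*(-12 + x))*x = x²*(-12 + x))
(q - 91)*m(-3) = (-5 - 91)*((-3)²*(-12 - 3)) = -864*(-15) = -96*(-135) = 12960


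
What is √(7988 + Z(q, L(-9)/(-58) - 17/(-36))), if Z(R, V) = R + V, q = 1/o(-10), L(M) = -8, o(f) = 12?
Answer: √60466421/87 ≈ 89.380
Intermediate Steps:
q = 1/12 ≈ 0.083333
√(7988 + Z(q, L(-9)/(-58) - 17/(-36))) = √(7988 + (1/12 + (-8/(-58) - 17/(-36)))) = √(7988 + (1/12 + (-8*(-1/58) - 17*(-1/36)))) = √(7988 + (1/12 + (4/29 + 17/36))) = √(7988 + (1/12 + 637/1044)) = √(7988 + 181/261) = √(2085049/261) = √60466421/87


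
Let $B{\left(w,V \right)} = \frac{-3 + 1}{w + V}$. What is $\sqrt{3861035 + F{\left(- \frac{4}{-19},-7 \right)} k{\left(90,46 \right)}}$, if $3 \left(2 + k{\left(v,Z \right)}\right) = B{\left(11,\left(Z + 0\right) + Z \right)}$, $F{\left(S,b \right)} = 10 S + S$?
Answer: $\frac{\sqrt{133084469142555}}{5871} \approx 1965.0$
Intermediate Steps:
$F{\left(S,b \right)} = 11 S$
$B{\left(w,V \right)} = - \frac{2}{V + w}$
$k{\left(v,Z \right)} = -2 - \frac{2}{3 \left(11 + 2 Z\right)}$ ($k{\left(v,Z \right)} = -2 + \frac{\left(-2\right) \frac{1}{\left(\left(Z + 0\right) + Z\right) + 11}}{3} = -2 + \frac{\left(-2\right) \frac{1}{\left(Z + Z\right) + 11}}{3} = -2 + \frac{\left(-2\right) \frac{1}{2 Z + 11}}{3} = -2 + \frac{\left(-2\right) \frac{1}{11 + 2 Z}}{3} = -2 - \frac{2}{3 \left(11 + 2 Z\right)}$)
$\sqrt{3861035 + F{\left(- \frac{4}{-19},-7 \right)} k{\left(90,46 \right)}} = \sqrt{3861035 + 11 \left(- \frac{4}{-19}\right) \frac{4 \left(-17 - 138\right)}{3 \left(11 + 2 \cdot 46\right)}} = \sqrt{3861035 + 11 \left(\left(-4\right) \left(- \frac{1}{19}\right)\right) \frac{4 \left(-17 - 138\right)}{3 \left(11 + 92\right)}} = \sqrt{3861035 + 11 \cdot \frac{4}{19} \cdot \frac{4}{3} \cdot \frac{1}{103} \left(-155\right)} = \sqrt{3861035 + \frac{44 \cdot \frac{4}{3} \cdot \frac{1}{103} \left(-155\right)}{19}} = \sqrt{3861035 + \frac{44}{19} \left(- \frac{620}{309}\right)} = \sqrt{3861035 - \frac{27280}{5871}} = \sqrt{\frac{22668109205}{5871}} = \frac{\sqrt{133084469142555}}{5871}$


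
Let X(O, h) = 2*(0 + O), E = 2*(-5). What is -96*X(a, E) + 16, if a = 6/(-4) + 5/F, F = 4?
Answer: 64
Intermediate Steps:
a = -¼ (a = 6/(-4) + 5/4 = 6*(-¼) + 5*(¼) = -3/2 + 5/4 = -¼ ≈ -0.25000)
E = -10
X(O, h) = 2*O
-96*X(a, E) + 16 = -192*(-1)/4 + 16 = -96*(-½) + 16 = 48 + 16 = 64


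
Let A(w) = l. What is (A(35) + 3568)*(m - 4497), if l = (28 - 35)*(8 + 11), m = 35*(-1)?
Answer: -15567420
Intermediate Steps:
m = -35
l = -133 (l = -7*19 = -133)
A(w) = -133
(A(35) + 3568)*(m - 4497) = (-133 + 3568)*(-35 - 4497) = 3435*(-4532) = -15567420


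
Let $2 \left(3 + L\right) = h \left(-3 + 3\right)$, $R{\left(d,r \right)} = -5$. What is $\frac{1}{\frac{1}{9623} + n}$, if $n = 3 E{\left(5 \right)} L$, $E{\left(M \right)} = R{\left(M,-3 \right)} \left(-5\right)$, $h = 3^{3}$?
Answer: $- \frac{9623}{2165174} \approx -0.0044445$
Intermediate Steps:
$h = 27$
$L = -3$ ($L = -3 + \frac{27 \left(-3 + 3\right)}{2} = -3 + \frac{27 \cdot 0}{2} = -3 + \frac{1}{2} \cdot 0 = -3 + 0 = -3$)
$E{\left(M \right)} = 25$ ($E{\left(M \right)} = \left(-5\right) \left(-5\right) = 25$)
$n = -225$ ($n = 3 \cdot 25 \left(-3\right) = 75 \left(-3\right) = -225$)
$\frac{1}{\frac{1}{9623} + n} = \frac{1}{\frac{1}{9623} - 225} = \frac{1}{- \frac{2165174}{9623}} = - \frac{9623}{2165174}$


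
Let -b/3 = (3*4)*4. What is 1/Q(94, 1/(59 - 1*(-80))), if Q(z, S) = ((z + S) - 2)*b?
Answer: -139/1841616 ≈ -7.5477e-5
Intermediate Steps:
b = -144 (b = -3*3*4*4 = -36*4 = -3*48 = -144)
Q(z, S) = 288 - 144*S - 144*z (Q(z, S) = ((z + S) - 2)*(-144) = ((S + z) - 2)*(-144) = (-2 + S + z)*(-144) = 288 - 144*S - 144*z)
1/Q(94, 1/(59 - 1*(-80))) = 1/(288 - 144/(59 - 1*(-80)) - 144*94) = 1/(288 - 144/(59 + 80) - 13536) = 1/(288 - 144/139 - 13536) = 1/(-1841616/139) = -139/1841616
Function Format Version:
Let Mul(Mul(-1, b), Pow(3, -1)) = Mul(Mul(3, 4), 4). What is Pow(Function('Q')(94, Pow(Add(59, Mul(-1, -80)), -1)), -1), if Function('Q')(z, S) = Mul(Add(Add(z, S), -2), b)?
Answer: Rational(-139, 1841616) ≈ -7.5477e-5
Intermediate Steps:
b = -144 (b = Mul(-3, Mul(Mul(3, 4), 4)) = Mul(-3, Mul(12, 4)) = Mul(-3, 48) = -144)
Function('Q')(z, S) = Add(288, Mul(-144, S), Mul(-144, z)) (Function('Q')(z, S) = Mul(Add(Add(z, S), -2), -144) = Mul(Add(Add(S, z), -2), -144) = Mul(Add(-2, S, z), -144) = Add(288, Mul(-144, S), Mul(-144, z)))
Pow(Function('Q')(94, Pow(Add(59, Mul(-1, -80)), -1)), -1) = Pow(Add(288, Mul(-144, Pow(Add(59, Mul(-1, -80)), -1)), Mul(-144, 94)), -1) = Pow(Add(288, Mul(-144, Pow(Add(59, 80), -1)), -13536), -1) = Pow(Add(288, Mul(-144, Pow(139, -1)), -13536), -1) = Pow(Add(288, Mul(-144, Rational(1, 139)), -13536), -1) = Pow(Add(288, Rational(-144, 139), -13536), -1) = Pow(Rational(-1841616, 139), -1) = Rational(-139, 1841616)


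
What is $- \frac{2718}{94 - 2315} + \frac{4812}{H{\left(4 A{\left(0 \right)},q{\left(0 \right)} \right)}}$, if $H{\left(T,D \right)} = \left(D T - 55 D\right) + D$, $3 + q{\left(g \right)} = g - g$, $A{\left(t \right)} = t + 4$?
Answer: $\frac{1832884}{42199} \approx 43.434$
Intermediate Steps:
$A{\left(t \right)} = 4 + t$
$q{\left(g \right)} = -3$ ($q{\left(g \right)} = -3 + \left(g - g\right) = -3 + 0 = -3$)
$H{\left(T,D \right)} = - 54 D + D T$ ($H{\left(T,D \right)} = \left(- 55 D + D T\right) + D = - 54 D + D T$)
$- \frac{2718}{94 - 2315} + \frac{4812}{H{\left(4 A{\left(0 \right)},q{\left(0 \right)} \right)}} = - \frac{2718}{94 - 2315} + \frac{4812}{\left(-3\right) \left(-54 + 4 \left(4 + 0\right)\right)} = - \frac{2718}{-2221} + \frac{4812}{\left(-3\right) \left(-54 + 4 \cdot 4\right)} = \left(-2718\right) \left(- \frac{1}{2221}\right) + \frac{4812}{\left(-3\right) \left(-54 + 16\right)} = \frac{2718}{2221} + \frac{4812}{\left(-3\right) \left(-38\right)} = \frac{2718}{2221} + \frac{4812}{114} = \frac{2718}{2221} + 4812 \cdot \frac{1}{114} = \frac{2718}{2221} + \frac{802}{19} = \frac{1832884}{42199}$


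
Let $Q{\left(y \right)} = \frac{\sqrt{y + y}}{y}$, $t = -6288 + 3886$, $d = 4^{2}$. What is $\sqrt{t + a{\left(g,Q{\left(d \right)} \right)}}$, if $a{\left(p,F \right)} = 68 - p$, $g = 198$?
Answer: $2 i \sqrt{633} \approx 50.319 i$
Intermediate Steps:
$d = 16$
$t = -2402$
$Q{\left(y \right)} = \frac{\sqrt{2}}{\sqrt{y}}$ ($Q{\left(y \right)} = \frac{\sqrt{2 y}}{y} = \frac{\sqrt{2} \sqrt{y}}{y} = \frac{\sqrt{2}}{\sqrt{y}}$)
$\sqrt{t + a{\left(g,Q{\left(d \right)} \right)}} = \sqrt{-2402 + \left(68 - 198\right)} = \sqrt{-2402 - 130} = \sqrt{-2532} = 2 i \sqrt{633}$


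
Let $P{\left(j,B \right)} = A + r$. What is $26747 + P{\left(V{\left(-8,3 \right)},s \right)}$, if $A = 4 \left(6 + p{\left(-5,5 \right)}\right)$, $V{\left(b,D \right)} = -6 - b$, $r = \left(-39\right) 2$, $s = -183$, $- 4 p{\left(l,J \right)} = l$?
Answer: $26698$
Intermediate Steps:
$p{\left(l,J \right)} = - \frac{l}{4}$
$r = -78$
$A = 29$ ($A = 4 \left(6 - - \frac{5}{4}\right) = 4 \left(6 + \frac{5}{4}\right) = 4 \cdot \frac{29}{4} = 29$)
$P{\left(j,B \right)} = -49$ ($P{\left(j,B \right)} = 29 - 78 = -49$)
$26747 + P{\left(V{\left(-8,3 \right)},s \right)} = 26747 - 49 = 26698$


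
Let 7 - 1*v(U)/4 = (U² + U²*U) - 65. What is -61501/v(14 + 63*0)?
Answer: 61501/11472 ≈ 5.3610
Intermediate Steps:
v(U) = 288 - 4*U² - 4*U³ (v(U) = 28 - 4*((U² + U²*U) - 65) = 28 - 4*((U² + U³) - 65) = 28 - 4*(-65 + U² + U³) = 28 + (260 - 4*U² - 4*U³) = 288 - 4*U² - 4*U³)
-61501/v(14 + 63*0) = -61501/(288 - 4*(14 + 63*0)² - 4*(14 + 63*0)³) = -61501/(288 - 4*(14 + 0)² - 4*(14 + 0)³) = -61501/(288 - 4*14² - 4*14³) = -61501/(288 - 4*196 - 4*2744) = -61501/(288 - 784 - 10976) = -61501/(-11472) = -61501*(-1/11472) = 61501/11472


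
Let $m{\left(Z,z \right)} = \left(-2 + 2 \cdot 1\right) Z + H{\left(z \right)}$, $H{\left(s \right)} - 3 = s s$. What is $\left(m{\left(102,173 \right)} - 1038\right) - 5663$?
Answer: $23231$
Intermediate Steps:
$H{\left(s \right)} = 3 + s^{2}$ ($H{\left(s \right)} = 3 + s s = 3 + s^{2}$)
$m{\left(Z,z \right)} = 3 + z^{2}$ ($m{\left(Z,z \right)} = \left(-2 + 2 \cdot 1\right) Z + \left(3 + z^{2}\right) = \left(-2 + 2\right) Z + \left(3 + z^{2}\right) = 0 Z + \left(3 + z^{2}\right) = 0 + \left(3 + z^{2}\right) = 3 + z^{2}$)
$\left(m{\left(102,173 \right)} - 1038\right) - 5663 = \left(\left(3 + 173^{2}\right) - 1038\right) - 5663 = \left(\left(3 + 29929\right) - 1038\right) - 5663 = \left(29932 - 1038\right) - 5663 = 28894 - 5663 = 23231$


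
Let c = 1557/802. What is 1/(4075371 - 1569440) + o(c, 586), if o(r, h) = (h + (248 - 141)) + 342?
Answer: 2593638586/2505931 ≈ 1035.0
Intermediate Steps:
c = 1557/802 (c = 1557*(1/802) = 1557/802 ≈ 1.9414)
o(r, h) = 449 + h (o(r, h) = (h + 107) + 342 = (107 + h) + 342 = 449 + h)
1/(4075371 - 1569440) + o(c, 586) = 1/(4075371 - 1569440) + (449 + 586) = 1/2505931 + 1035 = 2593638586/2505931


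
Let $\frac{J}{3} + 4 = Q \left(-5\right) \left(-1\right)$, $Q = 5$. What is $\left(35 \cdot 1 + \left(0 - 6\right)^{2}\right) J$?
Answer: $4473$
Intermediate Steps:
$J = 63$ ($J = -12 + 3 \cdot 5 \left(-5\right) \left(-1\right) = -12 + 3 \left(\left(-25\right) \left(-1\right)\right) = -12 + 3 \cdot 25 = -12 + 75 = 63$)
$\left(35 \cdot 1 + \left(0 - 6\right)^{2}\right) J = \left(35 \cdot 1 + \left(0 - 6\right)^{2}\right) 63 = \left(35 + \left(-6\right)^{2}\right) 63 = \left(35 + 36\right) 63 = 71 \cdot 63 = 4473$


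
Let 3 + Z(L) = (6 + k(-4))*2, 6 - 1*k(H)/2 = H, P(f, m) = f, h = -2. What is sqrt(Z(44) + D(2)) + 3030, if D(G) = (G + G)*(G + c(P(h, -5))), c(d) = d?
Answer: 3037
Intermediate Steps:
k(H) = 12 - 2*H
D(G) = 2*G*(-2 + G) (D(G) = (G + G)*(G - 2) = (2*G)*(-2 + G) = 2*G*(-2 + G))
Z(L) = 49 (Z(L) = -3 + (6 + (12 - 2*(-4)))*2 = -3 + (6 + (12 + 8))*2 = -3 + (6 + 20)*2 = -3 + 26*2 = -3 + 52 = 49)
sqrt(Z(44) + D(2)) + 3030 = sqrt(49 + 2*2*(-2 + 2)) + 3030 = sqrt(49 + 2*2*0) + 3030 = sqrt(49 + 0) + 3030 = sqrt(49) + 3030 = 7 + 3030 = 3037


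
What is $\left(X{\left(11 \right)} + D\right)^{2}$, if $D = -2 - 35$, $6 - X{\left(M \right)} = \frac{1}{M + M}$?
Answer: $\frac{466489}{484} \approx 963.82$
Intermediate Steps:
$X{\left(M \right)} = 6 - \frac{1}{2 M}$ ($X{\left(M \right)} = 6 - \frac{1}{M + M} = 6 - \frac{1}{2 M}$)
$D = -37$ ($D = -2 - 35 = -37$)
$\left(X{\left(11 \right)} + D\right)^{2} = \left(\left(6 - \frac{1}{2 \cdot 11}\right) - 37\right)^{2} = \left(\left(6 - \frac{1}{22}\right) - 37\right)^{2} = \left(\frac{131}{22} - 37\right)^{2} = \left(- \frac{683}{22}\right)^{2} = \frac{466489}{484}$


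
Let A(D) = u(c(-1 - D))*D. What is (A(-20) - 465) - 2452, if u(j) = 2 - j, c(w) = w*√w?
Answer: -2957 + 380*√19 ≈ -1300.6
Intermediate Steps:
c(w) = w^(3/2)
A(D) = D*(2 - (-1 - D)^(3/2)) (A(D) = (2 - (-1 - D)^(3/2))*D = D*(2 - (-1 - D)^(3/2)))
(A(-20) - 465) - 2452 = (-1*(-20)*(-2 + (-1 - 1*(-20))^(3/2)) - 465) - 2452 = (-1*(-20)*(-2 + (-1 + 20)^(3/2)) - 465) - 2452 = (-1*(-20)*(-2 + 19^(3/2)) - 465) - 2452 = (-1*(-20)*(-2 + 19*√19) - 465) - 2452 = ((-40 + 380*√19) - 465) - 2452 = (-505 + 380*√19) - 2452 = -2957 + 380*√19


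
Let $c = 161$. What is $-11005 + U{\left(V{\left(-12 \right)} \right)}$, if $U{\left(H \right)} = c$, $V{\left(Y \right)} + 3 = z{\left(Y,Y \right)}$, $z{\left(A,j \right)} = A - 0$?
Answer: $-10844$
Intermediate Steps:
$z{\left(A,j \right)} = A$ ($z{\left(A,j \right)} = A + 0 = A$)
$V{\left(Y \right)} = -3 + Y$
$U{\left(H \right)} = 161$
$-11005 + U{\left(V{\left(-12 \right)} \right)} = -11005 + 161 = -10844$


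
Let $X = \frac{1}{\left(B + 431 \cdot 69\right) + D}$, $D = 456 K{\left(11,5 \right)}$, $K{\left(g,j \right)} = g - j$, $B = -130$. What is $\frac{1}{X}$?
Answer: $32345$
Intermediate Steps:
$D = 2736$ ($D = 456 \left(11 - 5\right) = 456 \cdot 6 = 2736$)
$X = \frac{1}{32345}$ ($X = \frac{1}{\left(-130 + 431 \cdot 69\right) + 2736} = \frac{1}{\left(-130 + 29739\right) + 2736} = \frac{1}{29609 + 2736} = \frac{1}{32345} \approx 3.0917 \cdot 10^{-5}$)
$\frac{1}{X} = \frac{1}{\frac{1}{32345}} = 32345$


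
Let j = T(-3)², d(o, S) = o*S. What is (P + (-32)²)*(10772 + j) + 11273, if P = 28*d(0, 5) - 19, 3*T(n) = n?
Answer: 10838138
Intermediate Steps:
d(o, S) = S*o
T(n) = n/3
j = 1 (j = ((⅓)*(-3))² = (-1)² = 1)
P = -19 (P = 28*(5*0) - 19 = 28*0 - 19 = 0 - 19 = -19)
(P + (-32)²)*(10772 + j) + 11273 = (-19 + (-32)²)*(10772 + 1) + 11273 = (-19 + 1024)*10773 + 11273 = 1005*10773 + 11273 = 10826865 + 11273 = 10838138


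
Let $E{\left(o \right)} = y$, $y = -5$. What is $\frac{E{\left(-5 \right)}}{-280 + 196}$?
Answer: $\frac{5}{84} \approx 0.059524$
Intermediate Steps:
$E{\left(o \right)} = -5$
$\frac{E{\left(-5 \right)}}{-280 + 196} = \frac{1}{-280 + 196} \left(-5\right) = \frac{1}{-84} \left(-5\right) = \left(- \frac{1}{84}\right) \left(-5\right) = \frac{5}{84}$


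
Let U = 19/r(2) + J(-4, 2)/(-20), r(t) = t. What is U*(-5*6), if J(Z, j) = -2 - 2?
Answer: -291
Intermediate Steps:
J(Z, j) = -4
U = 97/10 (U = 19/2 - 4/(-20) = 19*(1/2) - 4*(-1/20) = 19/2 + 1/5 = 97/10 ≈ 9.7000)
U*(-5*6) = 97*(-5*6)/10 = (97/10)*(-30) = -291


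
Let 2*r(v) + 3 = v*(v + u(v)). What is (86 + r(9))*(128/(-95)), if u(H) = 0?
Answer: -3200/19 ≈ -168.42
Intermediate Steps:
r(v) = -3/2 + v**2/2 (r(v) = -3/2 + (v*(v + 0))/2 = -3/2 + (v*v)/2 = -3/2 + v**2/2)
(86 + r(9))*(128/(-95)) = (86 + (-3/2 + (1/2)*9**2))*(128/(-95)) = (86 + (-3/2 + (1/2)*81))*(128*(-1/95)) = (86 + (-3/2 + 81/2))*(-128/95) = (86 + 39)*(-128/95) = 125*(-128/95) = -3200/19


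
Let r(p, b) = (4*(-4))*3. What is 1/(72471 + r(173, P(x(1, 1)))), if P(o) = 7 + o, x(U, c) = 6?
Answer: 1/72423 ≈ 1.3808e-5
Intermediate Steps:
r(p, b) = -48 (r(p, b) = -16*3 = -48)
1/(72471 + r(173, P(x(1, 1)))) = 1/(72471 - 48) = 1/72423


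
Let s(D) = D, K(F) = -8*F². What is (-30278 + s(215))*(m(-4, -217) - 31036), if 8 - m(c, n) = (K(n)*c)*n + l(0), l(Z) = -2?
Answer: -9829247864370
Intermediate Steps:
m(c, n) = 10 + 8*c*n³ (m(c, n) = 8 - (((-8*n²)*c)*n - 2) = 8 - ((-8*c*n²)*n - 2) = 8 - (-8*c*n³ - 2) = 8 - (-2 - 8*c*n³) = 8 + (2 + 8*c*n³) = 10 + 8*c*n³)
(-30278 + s(215))*(m(-4, -217) - 31036) = (-30278 + 215)*((10 + 8*(-4)*(-217)³) - 31036) = -30063*((10 + 8*(-4)*(-10218313)) - 31036) = -30063*((10 + 326986016) - 31036) = -30063*(326986026 - 31036) = -30063*326954990 = -9829247864370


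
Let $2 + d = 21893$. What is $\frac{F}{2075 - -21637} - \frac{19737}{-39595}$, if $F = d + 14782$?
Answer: $\frac{147697783}{72221280} \approx 2.0451$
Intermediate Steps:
$d = 21891$ ($d = -2 + 21893 = 21891$)
$F = 36673$ ($F = 21891 + 14782 = 36673$)
$\frac{F}{2075 - -21637} - \frac{19737}{-39595} = \frac{36673}{2075 - -21637} - \frac{19737}{-39595} = \frac{36673}{2075 + 21637} - - \frac{19737}{39595} = \frac{36673}{23712} + \frac{19737}{39595} = 36673 \cdot \frac{1}{23712} + \frac{19737}{39595} = \frac{2821}{1824} + \frac{19737}{39595} = \frac{147697783}{72221280}$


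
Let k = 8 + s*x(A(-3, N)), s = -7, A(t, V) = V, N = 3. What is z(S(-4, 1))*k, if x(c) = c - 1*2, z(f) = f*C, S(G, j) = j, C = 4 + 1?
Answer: 5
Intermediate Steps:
C = 5
z(f) = 5*f (z(f) = f*5 = 5*f)
x(c) = -2 + c (x(c) = c - 2 = -2 + c)
k = 1 (k = 8 - 7*(-2 + 3) = 8 - 7*1 = 8 - 7 = 1)
z(S(-4, 1))*k = (5*1)*1 = 5*1 = 5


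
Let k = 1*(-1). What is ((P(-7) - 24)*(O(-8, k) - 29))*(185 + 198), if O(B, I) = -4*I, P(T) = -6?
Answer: 287250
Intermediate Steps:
k = -1
((P(-7) - 24)*(O(-8, k) - 29))*(185 + 198) = ((-6 - 24)*(-4*(-1) - 29))*(185 + 198) = -30*(4 - 29)*383 = -30*(-25)*383 = 750*383 = 287250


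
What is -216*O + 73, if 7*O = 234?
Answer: -50033/7 ≈ -7147.6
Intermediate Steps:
O = 234/7 (O = (⅐)*234 = 234/7 ≈ 33.429)
-216*O + 73 = -216*234/7 + 73 = -50544/7 + 73 = -50033/7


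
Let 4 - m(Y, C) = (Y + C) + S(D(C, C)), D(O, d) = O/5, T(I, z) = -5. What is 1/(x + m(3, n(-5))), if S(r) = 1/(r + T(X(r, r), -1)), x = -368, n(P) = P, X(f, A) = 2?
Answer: -6/2171 ≈ -0.0027637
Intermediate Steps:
D(O, d) = O/5 (D(O, d) = O*(⅕) = O/5)
S(r) = 1/(-5 + r) (S(r) = 1/(r - 5) = 1/(-5 + r))
m(Y, C) = 4 - C - Y - 1/(-5 + C/5) (m(Y, C) = 4 - ((Y + C) + 1/(-5 + C/5)) = 4 - ((C + Y) + 1/(-5 + C/5)) = 4 - (C + Y + 1/(-5 + C/5)) = 4 + (-C - Y - 1/(-5 + C/5)) = 4 - C - Y - 1/(-5 + C/5))
1/(x + m(3, n(-5))) = 1/(-368 + (-5 + (-25 - 5)*(4 - 1*(-5) - 1*3))/(-25 - 5)) = 1/(-368 + (-5 - 30*(4 + 5 - 3))/(-30)) = 1/(-368 - (-5 - 30*6)/30) = 1/(-368 - (-5 - 180)/30) = 1/(-368 - 1/30*(-185)) = 1/(-368 + 37/6) = 1/(-2171/6) = -6/2171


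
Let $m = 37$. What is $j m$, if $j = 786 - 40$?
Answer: $27602$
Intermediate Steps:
$j = 746$ ($j = 786 - 40 = 746$)
$j m = 746 \cdot 37 = 27602$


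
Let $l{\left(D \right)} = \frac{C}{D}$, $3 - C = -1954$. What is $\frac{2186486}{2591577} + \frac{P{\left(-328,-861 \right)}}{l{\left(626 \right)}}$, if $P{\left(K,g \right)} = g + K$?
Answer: $- \frac{1924668090076}{5071716189} \approx -379.49$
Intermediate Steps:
$C = 1957$ ($C = 3 - -1954 = 3 + 1954 = 1957$)
$P{\left(K,g \right)} = K + g$
$l{\left(D \right)} = \frac{1957}{D}$
$\frac{2186486}{2591577} + \frac{P{\left(-328,-861 \right)}}{l{\left(626 \right)}} = \frac{2186486}{2591577} + \frac{-328 - 861}{1957 \cdot \frac{1}{626}} = 2186486 \cdot \frac{1}{2591577} - \frac{1189}{1957 \cdot \frac{1}{626}} = \frac{2186486}{2591577} - \frac{1189}{\frac{1957}{626}} = \frac{2186486}{2591577} - \frac{744314}{1957} = - \frac{1924668090076}{5071716189}$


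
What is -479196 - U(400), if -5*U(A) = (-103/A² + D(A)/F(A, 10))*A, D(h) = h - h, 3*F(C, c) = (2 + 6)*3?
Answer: -958392103/2000 ≈ -4.7920e+5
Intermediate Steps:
F(C, c) = 8 (F(C, c) = ((2 + 6)*3)/3 = (8*3)/3 = (⅓)*24 = 8)
D(h) = 0
U(A) = 103/(5*A) (U(A) = -(-103/A² + 0/8)*A/5 = -(-103/A² + 0*(⅛))*A/5 = -(-103/A² + 0)*A/5 = -(-103/A²)*A/5 = -(-103)/(5*A) = 103/(5*A))
-479196 - U(400) = -479196 - 103/(5*400) = -479196 - 1*103/2000 = -479196 - 103/2000 = -958392103/2000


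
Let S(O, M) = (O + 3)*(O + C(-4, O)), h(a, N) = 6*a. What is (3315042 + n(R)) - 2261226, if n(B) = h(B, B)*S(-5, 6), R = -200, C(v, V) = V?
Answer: 1029816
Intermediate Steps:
S(O, M) = 2*O*(3 + O) (S(O, M) = (O + 3)*(O + O) = (3 + O)*(2*O) = 2*O*(3 + O))
n(B) = 120*B (n(B) = (6*B)*(2*(-5)*(3 - 5)) = (6*B)*(2*(-5)*(-2)) = (6*B)*20 = 120*B)
(3315042 + n(R)) - 2261226 = (3315042 + 120*(-200)) - 2261226 = (3315042 - 24000) - 2261226 = 3291042 - 2261226 = 1029816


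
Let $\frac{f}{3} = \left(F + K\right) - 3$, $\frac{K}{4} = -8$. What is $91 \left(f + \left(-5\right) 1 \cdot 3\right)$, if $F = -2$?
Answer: $-11466$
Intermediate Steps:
$K = -32$ ($K = 4 \left(-8\right) = -32$)
$f = -111$ ($f = 3 \left(\left(-2 - 32\right) - 3\right) = 3 \left(-34 - 3\right) = 3 \left(-37\right) = -111$)
$91 \left(f + \left(-5\right) 1 \cdot 3\right) = 91 \left(-111 + \left(-5\right) 1 \cdot 3\right) = 91 \left(-111 - 15\right) = 91 \left(-126\right) = -11466$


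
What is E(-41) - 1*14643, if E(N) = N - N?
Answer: -14643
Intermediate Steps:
E(N) = 0
E(-41) - 1*14643 = 0 - 1*14643 = 0 - 14643 = -14643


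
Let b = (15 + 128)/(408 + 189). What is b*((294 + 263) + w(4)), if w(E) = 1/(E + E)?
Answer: 637351/4776 ≈ 133.45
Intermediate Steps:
w(E) = 1/(2*E)
b = 143/597 ≈ 0.23953
b*((294 + 263) + w(4)) = 143*((294 + 263) + (1/2)/4)/597 = 143*(557 + (1/2)*(1/4))/597 = 143*(557 + 1/8)/597 = (143/597)*(4457/8) = 637351/4776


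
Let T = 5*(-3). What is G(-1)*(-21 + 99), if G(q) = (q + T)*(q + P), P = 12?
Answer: -13728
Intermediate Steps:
T = -15
G(q) = (-15 + q)*(12 + q) (G(q) = (q - 15)*(q + 12) = (-15 + q)*(12 + q))
G(-1)*(-21 + 99) = (-180 + (-1)² - 3*(-1))*(-21 + 99) = (-180 + 1 + 3)*78 = -176*78 = -13728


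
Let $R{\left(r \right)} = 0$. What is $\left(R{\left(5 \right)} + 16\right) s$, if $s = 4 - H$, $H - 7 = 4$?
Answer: $-112$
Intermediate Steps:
$H = 11$ ($H = 7 + 4 = 11$)
$s = -7$ ($s = 4 - 11 = -7$)
$\left(R{\left(5 \right)} + 16\right) s = \left(0 + 16\right) \left(-7\right) = 16 \left(-7\right) = -112$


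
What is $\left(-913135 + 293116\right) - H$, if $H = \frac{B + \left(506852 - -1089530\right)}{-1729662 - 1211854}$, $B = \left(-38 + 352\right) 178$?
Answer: $- \frac{39647699055}{63946} \approx -6.2002 \cdot 10^{5}$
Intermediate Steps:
$B = 55892$ ($B = 314 \cdot 178 = 55892$)
$H = - \frac{35919}{63946}$ ($H = \frac{55892 + \left(506852 - -1089530\right)}{-1729662 - 1211854} = \frac{55892 + \left(506852 + 1089530\right)}{-2941516} = \left(55892 + 1596382\right) \left(- \frac{1}{2941516}\right) = 1652274 \left(- \frac{1}{2941516}\right) = - \frac{35919}{63946} \approx -0.56171$)
$\left(-913135 + 293116\right) - H = \left(-913135 + 293116\right) - - \frac{35919}{63946} = -620019 + \frac{35919}{63946} = - \frac{39647699055}{63946}$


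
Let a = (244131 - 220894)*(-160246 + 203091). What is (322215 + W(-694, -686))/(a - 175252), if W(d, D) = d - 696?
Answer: 320825/995414013 ≈ 0.00032230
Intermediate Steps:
W(d, D) = -696 + d
a = 995589265 (a = 23237*42845 = 995589265)
(322215 + W(-694, -686))/(a - 175252) = (322215 + (-696 - 694))/(995589265 - 175252) = (322215 - 1390)/995414013 = 320825*(1/995414013) = 320825/995414013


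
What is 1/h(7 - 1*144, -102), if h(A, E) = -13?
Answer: -1/13 ≈ -0.076923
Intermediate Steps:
1/h(7 - 1*144, -102) = 1/(-13) = -1/13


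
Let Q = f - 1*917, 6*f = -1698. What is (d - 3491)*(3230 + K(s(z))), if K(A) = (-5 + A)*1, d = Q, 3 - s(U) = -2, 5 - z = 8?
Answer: -15151930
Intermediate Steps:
z = -3 (z = 5 - 1*8 = 5 - 8 = -3)
f = -283 (f = (1/6)*(-1698) = -283)
s(U) = 5 (s(U) = 3 - 1*(-2) = 3 + 2 = 5)
Q = -1200 (Q = -283 - 1*917 = -283 - 917 = -1200)
d = -1200
K(A) = -5 + A
(d - 3491)*(3230 + K(s(z))) = (-1200 - 3491)*(3230 + (-5 + 5)) = -4691*(3230 + 0) = -4691*3230 = -15151930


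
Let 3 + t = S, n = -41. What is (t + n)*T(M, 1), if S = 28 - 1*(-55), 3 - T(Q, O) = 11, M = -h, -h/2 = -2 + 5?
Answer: -312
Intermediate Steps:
h = -6 (h = -2*(-2 + 5) = -2*3 = -6)
M = 6 (M = -1*(-6) = 6)
T(Q, O) = -8 (T(Q, O) = 3 - 1*11 = 3 - 11 = -8)
S = 83 (S = 28 + 55 = 83)
t = 80 (t = -3 + 83 = 80)
(t + n)*T(M, 1) = (80 - 41)*(-8) = 39*(-8) = -312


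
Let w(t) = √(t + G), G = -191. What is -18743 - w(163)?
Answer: -18743 - 2*I*√7 ≈ -18743.0 - 5.2915*I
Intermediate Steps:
w(t) = √(-191 + t) (w(t) = √(t - 191) = √(-191 + t))
-18743 - w(163) = -18743 - √(-191 + 163) = -18743 - √(-28) = -18743 - 2*I*√7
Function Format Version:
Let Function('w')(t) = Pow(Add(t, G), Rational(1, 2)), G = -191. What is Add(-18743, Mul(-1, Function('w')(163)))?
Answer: Add(-18743, Mul(-2, I, Pow(7, Rational(1, 2)))) ≈ Add(-18743., Mul(-5.2915, I))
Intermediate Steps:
Function('w')(t) = Pow(Add(-191, t), Rational(1, 2)) (Function('w')(t) = Pow(Add(t, -191), Rational(1, 2)) = Pow(Add(-191, t), Rational(1, 2)))
Add(-18743, Mul(-1, Function('w')(163))) = Add(-18743, Mul(-1, Pow(Add(-191, 163), Rational(1, 2)))) = Add(-18743, Mul(-1, Pow(-28, Rational(1, 2)))) = Add(-18743, Mul(-1, Mul(2, I, Pow(7, Rational(1, 2))))) = Add(-18743, Mul(-2, I, Pow(7, Rational(1, 2))))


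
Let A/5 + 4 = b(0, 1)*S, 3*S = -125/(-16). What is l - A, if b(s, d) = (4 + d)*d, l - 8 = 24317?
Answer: 1165435/48 ≈ 24280.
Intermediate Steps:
S = 125/48 (S = (-125/(-16))/3 = (-125*(-1/16))/3 = (⅓)*(125/16) = 125/48 ≈ 2.6042)
l = 24325 (l = 8 + 24317 = 24325)
b(s, d) = d*(4 + d)
A = 2165/48 (A = -20 + 5*((1*(4 + 1))*(125/48)) = -20 + 5*((1*5)*(125/48)) = -20 + 5*(5*(125/48)) = -20 + 5*(625/48) = -20 + 3125/48 = 2165/48 ≈ 45.104)
l - A = 24325 - 1*2165/48 = 24325 - 2165/48 = 1165435/48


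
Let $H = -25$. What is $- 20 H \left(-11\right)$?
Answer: $-5500$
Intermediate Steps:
$- 20 H \left(-11\right) = \left(-20\right) \left(-25\right) \left(-11\right) = 500 \left(-11\right) = -5500$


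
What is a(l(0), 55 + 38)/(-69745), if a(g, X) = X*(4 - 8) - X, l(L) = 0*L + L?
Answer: 93/13949 ≈ 0.0066671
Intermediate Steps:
l(L) = L (l(L) = 0 + L = L)
a(g, X) = -5*X (a(g, X) = X*(-4) - X = -4*X - X = -5*X)
a(l(0), 55 + 38)/(-69745) = -5*(55 + 38)/(-69745) = -5*93*(-1/69745) = -465*(-1/69745) = 93/13949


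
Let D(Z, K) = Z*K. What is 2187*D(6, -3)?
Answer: -39366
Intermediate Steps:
D(Z, K) = K*Z
2187*D(6, -3) = 2187*(-3*6) = 2187*(-18) = -39366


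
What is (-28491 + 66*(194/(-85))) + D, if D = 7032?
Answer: -1836819/85 ≈ -21610.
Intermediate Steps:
(-28491 + 66*(194/(-85))) + D = (-28491 + 66*(194/(-85))) + 7032 = (-28491 + 66*(194*(-1/85))) + 7032 = (-28491 + 66*(-194/85)) + 7032 = (-28491 - 12804/85) + 7032 = -2434539/85 + 7032 = -1836819/85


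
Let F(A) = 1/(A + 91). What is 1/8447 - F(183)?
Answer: -8173/2314478 ≈ -0.0035313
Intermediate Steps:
F(A) = 1/(91 + A)
1/8447 - F(183) = 1/8447 - 1/(91 + 183) = 1/8447 - 1/274 = -8173/2314478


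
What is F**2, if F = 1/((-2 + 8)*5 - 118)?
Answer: 1/7744 ≈ 0.00012913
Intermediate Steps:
F = -1/88 (F = 1/(6*5 - 118) = 1/(30 - 118) = 1/(-88) = -1/88 ≈ -0.011364)
F**2 = (-1/88)**2 = 1/7744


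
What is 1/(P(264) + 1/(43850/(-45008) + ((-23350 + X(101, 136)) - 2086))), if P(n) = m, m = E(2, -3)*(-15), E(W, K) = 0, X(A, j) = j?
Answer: -569373125/22504 ≈ -25301.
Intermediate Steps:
m = 0 (m = 0*(-15) = 0)
P(n) = 0
1/(P(264) + 1/(43850/(-45008) + ((-23350 + X(101, 136)) - 2086))) = 1/(0 + 1/(43850/(-45008) + ((-23350 + 136) - 2086))) = 1/(0 + 1/(43850*(-1/45008) + (-23214 - 2086))) = 1/(0 + 1/(-21925/22504 - 25300)) = 1/(0 + 1/(-569373125/22504)) = 1/(0 - 22504/569373125) = 1/(-22504/569373125) = -569373125/22504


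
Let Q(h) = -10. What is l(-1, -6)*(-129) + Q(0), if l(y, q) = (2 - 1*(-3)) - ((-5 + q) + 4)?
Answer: -1558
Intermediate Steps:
l(y, q) = 6 - q (l(y, q) = (2 + 3) - (-1 + q) = 5 + (1 - q) = 6 - q)
l(-1, -6)*(-129) + Q(0) = (6 - 1*(-6))*(-129) - 10 = (6 + 6)*(-129) - 10 = 12*(-129) - 10 = -1548 - 10 = -1558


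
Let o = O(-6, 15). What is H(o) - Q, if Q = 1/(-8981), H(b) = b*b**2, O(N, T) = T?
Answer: 30310876/8981 ≈ 3375.0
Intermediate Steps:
o = 15
H(b) = b**3
Q = -1/8981 ≈ -0.00011135
H(o) - Q = 15**3 - 1*(-1/8981) = 3375 + 1/8981 = 30310876/8981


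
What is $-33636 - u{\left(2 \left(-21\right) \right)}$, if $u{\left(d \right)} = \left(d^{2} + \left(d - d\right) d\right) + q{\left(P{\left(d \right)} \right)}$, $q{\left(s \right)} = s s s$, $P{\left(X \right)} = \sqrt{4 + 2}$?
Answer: $-35400 - 6 \sqrt{6} \approx -35415.0$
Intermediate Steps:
$P{\left(X \right)} = \sqrt{6}$
$q{\left(s \right)} = s^{3}$ ($q{\left(s \right)} = s^{2} s = s^{3}$)
$u{\left(d \right)} = d^{2} + 6 \sqrt{6}$ ($u{\left(d \right)} = \left(d^{2} + \left(d - d\right) d\right) + \left(\sqrt{6}\right)^{3} = \left(d^{2} + 0 d\right) + 6 \sqrt{6} = \left(d^{2} + 0\right) + 6 \sqrt{6} = d^{2} + 6 \sqrt{6}$)
$-33636 - u{\left(2 \left(-21\right) \right)} = -33636 - \left(\left(2 \left(-21\right)\right)^{2} + 6 \sqrt{6}\right) = -33636 - \left(\left(-42\right)^{2} + 6 \sqrt{6}\right) = -33636 - \left(1764 + 6 \sqrt{6}\right) = -35400 - 6 \sqrt{6}$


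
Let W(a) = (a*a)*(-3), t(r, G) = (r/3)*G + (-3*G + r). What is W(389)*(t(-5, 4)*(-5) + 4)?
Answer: -55534807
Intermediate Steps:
t(r, G) = r - 3*G + G*r/3 (t(r, G) = (r/3)*G + (r - 3*G) = G*r/3 + (r - 3*G) = r - 3*G + G*r/3)
W(a) = -3*a² (W(a) = a²*(-3) = -3*a²)
W(389)*(t(-5, 4)*(-5) + 4) = (-3*389²)*((-5 - 3*4 + (⅓)*4*(-5))*(-5) + 4) = (-3*151321)*((-5 - 12 - 20/3)*(-5) + 4) = -453963*(-71/3*(-5) + 4) = -453963*(355/3 + 4) = -453963*367/3 = -55534807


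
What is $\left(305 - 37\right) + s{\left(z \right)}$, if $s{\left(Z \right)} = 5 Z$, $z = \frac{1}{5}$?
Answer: $269$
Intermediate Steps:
$z = \frac{1}{5} \approx 0.2$
$\left(305 - 37\right) + s{\left(z \right)} = \left(305 - 37\right) + 5 \cdot \frac{1}{5} = 268 + 1 = 269$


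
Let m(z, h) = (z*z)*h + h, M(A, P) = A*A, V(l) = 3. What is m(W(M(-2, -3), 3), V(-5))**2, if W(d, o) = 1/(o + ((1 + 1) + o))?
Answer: 38025/4096 ≈ 9.2834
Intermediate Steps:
M(A, P) = A**2
W(d, o) = 1/(2 + 2*o) (W(d, o) = 1/(o + (2 + o)) = 1/(2 + 2*o))
m(z, h) = h + h*z**2 (m(z, h) = z**2*h + h = h*z**2 + h = h + h*z**2)
m(W(M(-2, -3), 3), V(-5))**2 = (3*(1 + (1/(2*(1 + 3)))**2))**2 = (3*(1 + ((1/2)/4)**2))**2 = (3*(1 + ((1/2)*(1/4))**2))**2 = (3*(1 + (1/8)**2))**2 = (3*(1 + 1/64))**2 = (3*(65/64))**2 = (195/64)**2 = 38025/4096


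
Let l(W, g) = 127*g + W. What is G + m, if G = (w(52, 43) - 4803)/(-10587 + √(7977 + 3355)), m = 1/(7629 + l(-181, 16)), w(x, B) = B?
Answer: 477848330837/1062454286760 + 9520*√2833/112073237 ≈ 0.45428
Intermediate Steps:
l(W, g) = W + 127*g
m = 1/9480 (m = 1/(7629 + (-181 + 127*16)) = 1/(7629 + (-181 + 2032)) = 1/(7629 + 1851) = 1/9480 ≈ 0.00010549)
G = -4760/(-10587 + 2*√2833) (G = (43 - 4803)/(-10587 + √(7977 + 3355)) = -4760/(-10587 + √11332) = -4760/(-10587 + 2*√2833) ≈ 0.45417)
G + m = (50394120/112073237 + 9520*√2833/112073237) + 1/9480 = 477848330837/1062454286760 + 9520*√2833/112073237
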